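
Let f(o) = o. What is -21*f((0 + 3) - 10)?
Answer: 147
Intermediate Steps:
-21*f((0 + 3) - 10) = -21*((0 + 3) - 10) = -21*(3 - 10) = -21*(-7) = 147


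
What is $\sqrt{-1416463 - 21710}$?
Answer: $3 i \sqrt{159797} \approx 1199.2 i$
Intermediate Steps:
$\sqrt{-1416463 - 21710} = \sqrt{-1438173} = 3 i \sqrt{159797}$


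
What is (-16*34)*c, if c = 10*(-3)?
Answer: 16320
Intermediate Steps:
c = -30
(-16*34)*c = -16*34*(-30) = -544*(-30) = 16320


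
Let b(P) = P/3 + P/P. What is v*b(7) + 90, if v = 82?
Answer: 1090/3 ≈ 363.33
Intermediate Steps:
b(P) = 1 + P/3 (b(P) = P*(1/3) + 1 = P/3 + 1 = 1 + P/3)
v*b(7) + 90 = 82*(1 + (1/3)*7) + 90 = 82*(1 + 7/3) + 90 = 82*(10/3) + 90 = 820/3 + 90 = 1090/3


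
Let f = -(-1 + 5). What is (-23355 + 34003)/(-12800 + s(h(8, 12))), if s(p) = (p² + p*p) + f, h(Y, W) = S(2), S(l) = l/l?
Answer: -5324/6401 ≈ -0.83175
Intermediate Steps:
f = -4 (f = -1*4 = -4)
S(l) = 1
h(Y, W) = 1
s(p) = -4 + 2*p² (s(p) = (p² + p*p) - 4 = (p² + p²) - 4 = 2*p² - 4 = -4 + 2*p²)
(-23355 + 34003)/(-12800 + s(h(8, 12))) = (-23355 + 34003)/(-12800 + (-4 + 2*1²)) = 10648/(-12800 + (-4 + 2*1)) = 10648/(-12800 + (-4 + 2)) = 10648/(-12800 - 2) = 10648/(-12802) = 10648*(-1/12802) = -5324/6401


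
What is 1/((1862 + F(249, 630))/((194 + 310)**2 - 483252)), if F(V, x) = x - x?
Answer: -16374/133 ≈ -123.11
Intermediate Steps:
F(V, x) = 0
1/((1862 + F(249, 630))/((194 + 310)**2 - 483252)) = 1/((1862 + 0)/((194 + 310)**2 - 483252)) = 1/(1862/(504**2 - 483252)) = 1/(1862/(254016 - 483252)) = 1/(1862/(-229236)) = 1/(1862*(-1/229236)) = 1/(-133/16374) = -16374/133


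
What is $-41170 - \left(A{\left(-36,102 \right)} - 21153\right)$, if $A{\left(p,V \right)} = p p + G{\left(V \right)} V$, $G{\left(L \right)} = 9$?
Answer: $-22231$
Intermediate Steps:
$A{\left(p,V \right)} = p^{2} + 9 V$ ($A{\left(p,V \right)} = p p + 9 V = p^{2} + 9 V$)
$-41170 - \left(A{\left(-36,102 \right)} - 21153\right) = -41170 - \left(\left(\left(-36\right)^{2} + 9 \cdot 102\right) - 21153\right) = -41170 - \left(\left(1296 + 918\right) - 21153\right) = -41170 - \left(2214 - 21153\right) = -41170 - -18939 = -41170 + 18939 = -22231$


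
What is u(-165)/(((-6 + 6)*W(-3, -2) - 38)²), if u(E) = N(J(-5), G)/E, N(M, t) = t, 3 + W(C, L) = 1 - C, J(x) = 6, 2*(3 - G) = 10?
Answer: 1/119130 ≈ 8.3942e-6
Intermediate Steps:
G = -2 (G = 3 - ½*10 = 3 - 5 = -2)
W(C, L) = -2 - C (W(C, L) = -3 + (1 - C) = -2 - C)
u(E) = -2/E
u(-165)/(((-6 + 6)*W(-3, -2) - 38)²) = (-2/(-165))/(((-6 + 6)*(-2 - 1*(-3)) - 38)²) = (-2*(-1/165))/((0*(-2 + 3) - 38)²) = 2/(165*((0*1 - 38)²)) = 2/(165*((0 - 38)²)) = 2/(165*((-38)²)) = (2/165)/1444 = (2/165)*(1/1444) = 1/119130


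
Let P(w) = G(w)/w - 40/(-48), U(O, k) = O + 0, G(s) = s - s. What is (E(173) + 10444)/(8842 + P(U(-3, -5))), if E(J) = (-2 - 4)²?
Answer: 62880/53057 ≈ 1.1851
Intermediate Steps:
G(s) = 0
U(O, k) = O
E(J) = 36 (E(J) = (-6)² = 36)
P(w) = ⅚ (P(w) = 0/w - 40/(-48) = 0 - 40*(-1/48) = 0 + ⅚ = ⅚)
(E(173) + 10444)/(8842 + P(U(-3, -5))) = (36 + 10444)/(8842 + ⅚) = 10480/(53057/6) = 10480*(6/53057) = 62880/53057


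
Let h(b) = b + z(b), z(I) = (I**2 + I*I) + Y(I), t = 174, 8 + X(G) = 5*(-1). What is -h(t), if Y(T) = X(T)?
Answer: -60713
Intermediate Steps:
X(G) = -13 (X(G) = -8 + 5*(-1) = -8 - 5 = -13)
Y(T) = -13
z(I) = -13 + 2*I**2 (z(I) = (I**2 + I*I) - 13 = (I**2 + I**2) - 13 = 2*I**2 - 13 = -13 + 2*I**2)
h(b) = -13 + b + 2*b**2 (h(b) = b + (-13 + 2*b**2) = -13 + b + 2*b**2)
-h(t) = -(-13 + 174 + 2*174**2) = -(-13 + 174 + 2*30276) = -(-13 + 174 + 60552) = -1*60713 = -60713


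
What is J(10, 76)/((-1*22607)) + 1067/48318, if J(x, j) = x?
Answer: 23638489/1092325026 ≈ 0.021641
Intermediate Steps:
J(10, 76)/((-1*22607)) + 1067/48318 = 10/((-1*22607)) + 1067/48318 = 10/(-22607) + 1067*(1/48318) = 10*(-1/22607) + 1067/48318 = -10/22607 + 1067/48318 = 23638489/1092325026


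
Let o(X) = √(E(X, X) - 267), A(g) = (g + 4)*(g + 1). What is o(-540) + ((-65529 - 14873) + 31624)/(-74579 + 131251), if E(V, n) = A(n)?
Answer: -24389/28336 + √288637 ≈ 536.39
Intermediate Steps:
A(g) = (1 + g)*(4 + g) (A(g) = (4 + g)*(1 + g) = (1 + g)*(4 + g))
E(V, n) = 4 + n² + 5*n
o(X) = √(-263 + X² + 5*X) (o(X) = √((4 + X² + 5*X) - 267) = √(-263 + X² + 5*X))
o(-540) + ((-65529 - 14873) + 31624)/(-74579 + 131251) = √(-263 + (-540)² + 5*(-540)) + ((-65529 - 14873) + 31624)/(-74579 + 131251) = √(-263 + 291600 - 2700) + (-80402 + 31624)/56672 = √288637 - 48778*1/56672 = √288637 - 24389/28336 = -24389/28336 + √288637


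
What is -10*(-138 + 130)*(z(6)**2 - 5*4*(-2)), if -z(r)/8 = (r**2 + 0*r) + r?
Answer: 9034880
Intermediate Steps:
z(r) = -8*r - 8*r**2 (z(r) = -8*((r**2 + 0*r) + r) = -8*((r**2 + 0) + r) = -8*(r**2 + r) = -8*(r + r**2) = -8*r - 8*r**2)
-10*(-138 + 130)*(z(6)**2 - 5*4*(-2)) = -10*(-138 + 130)*((-8*6*(1 + 6))**2 - 5*4*(-2)) = -(-80)*((-8*6*7)**2 - 20*(-2)) = -(-80)*((-336)**2 + 40) = -(-80)*(112896 + 40) = -(-80)*112936 = -10*(-903488) = 9034880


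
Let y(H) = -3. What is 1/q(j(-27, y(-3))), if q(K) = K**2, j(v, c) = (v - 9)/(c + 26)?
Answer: 529/1296 ≈ 0.40818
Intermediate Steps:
j(v, c) = (-9 + v)/(26 + c)
1/q(j(-27, y(-3))) = 1/(((-9 - 27)/(26 - 3))**2) = 1/((-36/23)**2) = 1/(1296/529) = 529/1296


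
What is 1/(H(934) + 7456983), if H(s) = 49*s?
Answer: 1/7502749 ≈ 1.3328e-7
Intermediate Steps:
1/(H(934) + 7456983) = 1/(49*934 + 7456983) = 1/(45766 + 7456983) = 1/7502749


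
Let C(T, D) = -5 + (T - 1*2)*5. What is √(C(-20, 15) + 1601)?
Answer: √1486 ≈ 38.549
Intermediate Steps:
C(T, D) = -15 + 5*T (C(T, D) = -5 + (T - 2)*5 = -5 + (-2 + T)*5 = -5 + (-10 + 5*T) = -15 + 5*T)
√(C(-20, 15) + 1601) = √((-15 + 5*(-20)) + 1601) = √((-15 - 100) + 1601) = √(-115 + 1601) = √1486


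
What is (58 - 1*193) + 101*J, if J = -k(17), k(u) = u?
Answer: -1852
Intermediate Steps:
J = -17 (J = -1*17 = -17)
(58 - 1*193) + 101*J = (58 - 1*193) + 101*(-17) = (58 - 193) - 1717 = -135 - 1717 = -1852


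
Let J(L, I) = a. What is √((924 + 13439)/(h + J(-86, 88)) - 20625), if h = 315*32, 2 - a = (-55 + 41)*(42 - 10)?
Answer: I*√28231695310/1170 ≈ 143.61*I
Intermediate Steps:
a = 450 (a = 2 - (-55 + 41)*(42 - 10) = 2 - (-14)*32 = 2 - 1*(-448) = 2 + 448 = 450)
h = 10080
J(L, I) = 450
√((924 + 13439)/(h + J(-86, 88)) - 20625) = √((924 + 13439)/(10080 + 450) - 20625) = √(14363/10530 - 20625) = √(-217166887/10530) = I*√28231695310/1170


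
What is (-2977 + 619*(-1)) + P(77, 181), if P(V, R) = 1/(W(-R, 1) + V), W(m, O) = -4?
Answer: -262507/73 ≈ -3596.0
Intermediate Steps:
P(V, R) = 1/(-4 + V)
(-2977 + 619*(-1)) + P(77, 181) = (-2977 + 619*(-1)) + 1/(-4 + 77) = (-2977 - 619) + 1/73 = -3596 + 1/73 = -262507/73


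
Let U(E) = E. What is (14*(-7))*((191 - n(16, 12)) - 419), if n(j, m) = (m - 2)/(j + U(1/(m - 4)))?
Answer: 2890216/129 ≈ 22405.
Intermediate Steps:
n(j, m) = (-2 + m)/(j + 1/(-4 + m)) (n(j, m) = (m - 2)/(j + 1/(m - 4)) = (-2 + m)/(j + 1/(-4 + m)))
(14*(-7))*((191 - n(16, 12)) - 419) = (14*(-7))*((191 - (-4 + 12)*(-2 + 12)/(1 + 16*(-4 + 12))) - 419) = -98*((191 - 8*10/(1 + 16*8)) - 419) = -98*((191 - 8*10/(1 + 128)) - 419) = -98*((191 - 8*10/129) - 419) = -98*((191 - 1*80/129) - 419) = -98*((191 - 80/129) - 419) = -98*(24559/129 - 419) = -98*(-29492/129) = 2890216/129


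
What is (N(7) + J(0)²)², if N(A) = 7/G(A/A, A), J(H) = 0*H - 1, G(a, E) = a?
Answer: 64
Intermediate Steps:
J(H) = -1 (J(H) = 0 - 1 = -1)
N(A) = 7 (N(A) = 7/((A/A)) = 7/1 = 7*1 = 7)
(N(7) + J(0)²)² = (7 + (-1)²)² = (7 + 1)² = 8² = 64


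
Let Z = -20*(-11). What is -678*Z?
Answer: -149160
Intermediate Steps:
Z = 220
-678*Z = -678*220 = -149160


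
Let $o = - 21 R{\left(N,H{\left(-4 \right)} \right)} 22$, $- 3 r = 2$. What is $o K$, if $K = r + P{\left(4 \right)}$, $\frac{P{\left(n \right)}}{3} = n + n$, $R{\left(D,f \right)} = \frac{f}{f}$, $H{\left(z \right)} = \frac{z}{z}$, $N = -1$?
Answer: $-10780$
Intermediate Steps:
$H{\left(z \right)} = 1$
$R{\left(D,f \right)} = 1$
$P{\left(n \right)} = 6 n$ ($P{\left(n \right)} = 3 \left(n + n\right) = 3 \cdot 2 n = 6 n$)
$r = - \frac{2}{3}$ ($r = \left(- \frac{1}{3}\right) 2 = - \frac{2}{3} \approx -0.66667$)
$o = -462$ ($o = \left(-21\right) 1 \cdot 22 = \left(-21\right) 22 = -462$)
$K = \frac{70}{3}$ ($K = - \frac{2}{3} + 6 \cdot 4 = - \frac{2}{3} + 24 = \frac{70}{3} \approx 23.333$)
$o K = \left(-462\right) \frac{70}{3} = -10780$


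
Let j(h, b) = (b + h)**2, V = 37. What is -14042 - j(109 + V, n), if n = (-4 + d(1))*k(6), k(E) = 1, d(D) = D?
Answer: -34491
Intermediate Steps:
n = -3 (n = (-4 + 1)*1 = -3*1 = -3)
-14042 - j(109 + V, n) = -14042 - (-3 + (109 + 37))**2 = -14042 - (-3 + 146)**2 = -14042 - 1*143**2 = -14042 - 1*20449 = -14042 - 20449 = -34491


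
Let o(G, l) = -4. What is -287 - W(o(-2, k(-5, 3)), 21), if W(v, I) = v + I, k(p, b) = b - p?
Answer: -304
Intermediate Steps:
W(v, I) = I + v
-287 - W(o(-2, k(-5, 3)), 21) = -287 - (21 - 4) = -287 - 1*17 = -287 - 17 = -304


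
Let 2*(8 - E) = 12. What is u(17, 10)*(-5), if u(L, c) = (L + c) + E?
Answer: -145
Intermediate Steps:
E = 2 (E = 8 - 1/2*12 = 8 - 6 = 2)
u(L, c) = 2 + L + c (u(L, c) = (L + c) + 2 = 2 + L + c)
u(17, 10)*(-5) = (2 + 17 + 10)*(-5) = 29*(-5) = -145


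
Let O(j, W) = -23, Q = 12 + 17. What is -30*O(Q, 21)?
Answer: 690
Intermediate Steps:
Q = 29
-30*O(Q, 21) = -30*(-23) = 690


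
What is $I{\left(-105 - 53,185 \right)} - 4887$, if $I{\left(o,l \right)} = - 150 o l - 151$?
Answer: $4379462$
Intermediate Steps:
$I{\left(o,l \right)} = -151 - 150 l o$ ($I{\left(o,l \right)} = - 150 l o - 151 = -151 - 150 l o$)
$I{\left(-105 - 53,185 \right)} - 4887 = \left(-151 - 27750 \left(-105 - 53\right)\right) - 4887 = \left(-151 - 27750 \left(-158\right)\right) - 4887 = \left(-151 + 4384500\right) - 4887 = 4384349 - 4887 = 4379462$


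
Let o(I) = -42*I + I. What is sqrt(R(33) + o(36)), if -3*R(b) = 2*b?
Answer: I*sqrt(1498) ≈ 38.704*I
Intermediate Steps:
o(I) = -41*I
R(b) = -2*b/3
sqrt(R(33) + o(36)) = sqrt(-2/3*33 - 41*36) = sqrt(-22 - 1476) = sqrt(-1498) = I*sqrt(1498)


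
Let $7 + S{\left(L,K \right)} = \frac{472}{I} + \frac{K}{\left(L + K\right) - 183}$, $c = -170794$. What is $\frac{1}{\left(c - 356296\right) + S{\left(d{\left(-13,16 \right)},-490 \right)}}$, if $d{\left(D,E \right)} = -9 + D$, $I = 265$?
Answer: $- \frac{36835}{19415526417} \approx -1.8972 \cdot 10^{-6}$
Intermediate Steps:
$S{\left(L,K \right)} = - \frac{1383}{265} + \frac{K}{-183 + K + L}$ ($S{\left(L,K \right)} = -7 + \left(\frac{472}{265} + \frac{K}{\left(L + K\right) - 183}\right) = -7 + \left(472 \cdot \frac{1}{265} + \frac{K}{\left(K + L\right) - 183}\right) = -7 + \left(\frac{472}{265} + \frac{K}{-183 + K + L}\right) = - \frac{1383}{265} + \frac{K}{-183 + K + L}$)
$\frac{1}{\left(c - 356296\right) + S{\left(d{\left(-13,16 \right)},-490 \right)}} = \frac{1}{\left(-170794 - 356296\right) + \frac{253089 - 1383 \left(-9 - 13\right) - -547820}{265 \left(-183 - 490 - 22\right)}} = \frac{1}{-527090 + \frac{253089 - -30426 + 547820}{265 \left(-183 - 490 - 22\right)}} = \frac{1}{-527090 + \frac{253089 + 30426 + 547820}{265 \left(-695\right)}} = \frac{1}{-527090 + \frac{1}{265} \left(- \frac{1}{695}\right) 831335} = \frac{1}{-527090 - \frac{166267}{36835}} = \frac{1}{- \frac{19415526417}{36835}} = - \frac{36835}{19415526417}$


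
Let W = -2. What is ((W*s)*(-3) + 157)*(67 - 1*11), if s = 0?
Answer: 8792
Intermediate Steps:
((W*s)*(-3) + 157)*(67 - 1*11) = (-2*0*(-3) + 157)*(67 - 1*11) = (0*(-3) + 157)*(67 - 11) = (0 + 157)*56 = 157*56 = 8792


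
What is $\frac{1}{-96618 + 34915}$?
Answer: $- \frac{1}{61703} \approx -1.6207 \cdot 10^{-5}$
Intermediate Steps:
$\frac{1}{-96618 + 34915} = \frac{1}{-61703} = - \frac{1}{61703}$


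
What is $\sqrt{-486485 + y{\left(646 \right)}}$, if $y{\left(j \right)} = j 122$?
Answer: $9 i \sqrt{5033} \approx 638.49 i$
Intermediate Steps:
$y{\left(j \right)} = 122 j$
$\sqrt{-486485 + y{\left(646 \right)}} = \sqrt{-486485 + 122 \cdot 646} = \sqrt{-486485 + 78812} = \sqrt{-407673} = 9 i \sqrt{5033}$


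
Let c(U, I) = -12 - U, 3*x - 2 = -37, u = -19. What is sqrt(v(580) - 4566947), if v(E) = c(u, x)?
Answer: 2*I*sqrt(1141735) ≈ 2137.0*I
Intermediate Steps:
x = -35/3 (x = 2/3 + (1/3)*(-37) = 2/3 - 37/3 = -35/3 ≈ -11.667)
v(E) = 7 (v(E) = -12 - 1*(-19) = -12 + 19 = 7)
sqrt(v(580) - 4566947) = sqrt(7 - 4566947) = sqrt(-4566940) = 2*I*sqrt(1141735)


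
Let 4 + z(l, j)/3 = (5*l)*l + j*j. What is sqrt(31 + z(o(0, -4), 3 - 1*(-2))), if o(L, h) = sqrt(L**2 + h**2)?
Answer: sqrt(334) ≈ 18.276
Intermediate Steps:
z(l, j) = -12 + 3*j**2 + 15*l**2 (z(l, j) = -12 + 3*((5*l)*l + j*j) = -12 + 3*(5*l**2 + j**2) = -12 + 3*(j**2 + 5*l**2) = -12 + (3*j**2 + 15*l**2) = -12 + 3*j**2 + 15*l**2)
sqrt(31 + z(o(0, -4), 3 - 1*(-2))) = sqrt(31 + (-12 + 3*(3 - 1*(-2))**2 + 15*(sqrt(0**2 + (-4)**2))**2)) = sqrt(31 + (-12 + 3*(3 + 2)**2 + 15*(sqrt(0 + 16))**2)) = sqrt(31 + (-12 + 3*5**2 + 15*(sqrt(16))**2)) = sqrt(31 + (-12 + 3*25 + 15*4**2)) = sqrt(31 + (-12 + 75 + 15*16)) = sqrt(31 + (-12 + 75 + 240)) = sqrt(31 + 303) = sqrt(334)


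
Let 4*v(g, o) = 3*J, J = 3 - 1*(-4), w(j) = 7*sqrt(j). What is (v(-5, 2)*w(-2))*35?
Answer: 5145*I*sqrt(2)/4 ≈ 1819.0*I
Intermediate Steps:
J = 7 (J = 3 + 4 = 7)
v(g, o) = 21/4 (v(g, o) = (3*7)/4 = (1/4)*21 = 21/4)
(v(-5, 2)*w(-2))*35 = (21*(7*sqrt(-2))/4)*35 = (21*(7*(I*sqrt(2)))/4)*35 = (21*(7*I*sqrt(2))/4)*35 = (147*I*sqrt(2)/4)*35 = 5145*I*sqrt(2)/4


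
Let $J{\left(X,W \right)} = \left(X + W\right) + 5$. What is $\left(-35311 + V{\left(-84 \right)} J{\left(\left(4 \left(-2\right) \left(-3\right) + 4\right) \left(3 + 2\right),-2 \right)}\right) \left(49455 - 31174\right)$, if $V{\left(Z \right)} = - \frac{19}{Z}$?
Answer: $- \frac{54174043367}{84} \approx -6.4493 \cdot 10^{8}$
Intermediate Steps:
$J{\left(X,W \right)} = 5 + W + X$ ($J{\left(X,W \right)} = \left(W + X\right) + 5 = 5 + W + X$)
$\left(-35311 + V{\left(-84 \right)} J{\left(\left(4 \left(-2\right) \left(-3\right) + 4\right) \left(3 + 2\right),-2 \right)}\right) \left(49455 - 31174\right) = \left(-35311 + - \frac{19}{-84} \left(5 - 2 + \left(4 \left(-2\right) \left(-3\right) + 4\right) \left(3 + 2\right)\right)\right) \left(49455 - 31174\right) = \left(-35311 + \left(-19\right) \left(- \frac{1}{84}\right) \left(5 - 2 + \left(\left(-8\right) \left(-3\right) + 4\right) 5\right)\right) 18281 = \left(-35311 + \frac{19 \left(5 - 2 + \left(24 + 4\right) 5\right)}{84}\right) 18281 = \left(-35311 + \frac{19 \left(5 - 2 + 28 \cdot 5\right)}{84}\right) 18281 = \left(-35311 + \frac{19 \left(5 - 2 + 140\right)}{84}\right) 18281 = \left(-35311 + \frac{19}{84} \cdot 143\right) 18281 = \left(-35311 + \frac{2717}{84}\right) 18281 = \left(- \frac{2963407}{84}\right) 18281 = - \frac{54174043367}{84}$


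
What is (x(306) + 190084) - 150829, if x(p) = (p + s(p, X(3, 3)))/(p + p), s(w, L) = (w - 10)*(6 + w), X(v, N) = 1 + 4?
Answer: 4019453/102 ≈ 39406.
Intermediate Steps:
X(v, N) = 5
s(w, L) = (-10 + w)*(6 + w)
x(p) = (-60 + p² - 3*p)/(2*p) (x(p) = (p + (-60 + p² - 4*p))/(p + p) = (-60 + p² - 3*p)/((2*p)) = (-60 + p² - 3*p)*(1/(2*p)) = (-60 + p² - 3*p)/(2*p))
(x(306) + 190084) - 150829 = ((-3/2 + (½)*306 - 30/306) + 190084) - 150829 = ((-3/2 + 153 - 30*1/306) + 190084) - 150829 = ((-3/2 + 153 - 5/51) + 190084) - 150829 = (15443/102 + 190084) - 150829 = 19404011/102 - 150829 = 4019453/102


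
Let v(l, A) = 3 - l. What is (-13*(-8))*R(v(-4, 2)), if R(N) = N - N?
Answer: 0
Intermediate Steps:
R(N) = 0
(-13*(-8))*R(v(-4, 2)) = -13*(-8)*0 = 104*0 = 0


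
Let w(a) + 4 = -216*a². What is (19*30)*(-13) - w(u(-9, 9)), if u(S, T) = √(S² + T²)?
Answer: 27586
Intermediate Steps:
w(a) = -4 - 216*a²
(19*30)*(-13) - w(u(-9, 9)) = (19*30)*(-13) - (-4 - 216*(√((-9)² + 9²))²) = 570*(-13) - (-4 - 216*(√(81 + 81))²) = -7410 - (-4 - 216*(√162)²) = -7410 - (-4 - 216*(9*√2)²) = -7410 - (-4 - 216*162) = -7410 - (-4 - 34992) = -7410 - 1*(-34996) = -7410 + 34996 = 27586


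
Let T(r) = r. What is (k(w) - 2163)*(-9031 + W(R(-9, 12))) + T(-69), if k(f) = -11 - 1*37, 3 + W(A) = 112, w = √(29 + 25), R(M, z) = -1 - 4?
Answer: 19726473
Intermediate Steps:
R(M, z) = -5
w = 3*√6 (w = √54 = 3*√6 ≈ 7.3485)
W(A) = 109 (W(A) = -3 + 112 = 109)
k(f) = -48 (k(f) = -11 - 37 = -48)
(k(w) - 2163)*(-9031 + W(R(-9, 12))) + T(-69) = (-48 - 2163)*(-9031 + 109) - 69 = -2211*(-8922) - 69 = 19726542 - 69 = 19726473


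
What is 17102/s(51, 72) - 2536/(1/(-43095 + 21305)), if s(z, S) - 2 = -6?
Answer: 110510329/2 ≈ 5.5255e+7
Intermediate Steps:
s(z, S) = -4 (s(z, S) = 2 - 6 = -4)
17102/s(51, 72) - 2536/(1/(-43095 + 21305)) = 17102/(-4) - 2536/(1/(-43095 + 21305)) = 17102*(-¼) - 2536/(1/(-21790)) = -8551/2 - 2536/(-1/21790) = -8551/2 - 2536*(-21790) = -8551/2 + 55259440 = 110510329/2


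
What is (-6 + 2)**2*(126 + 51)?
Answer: 2832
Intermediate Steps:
(-6 + 2)**2*(126 + 51) = (-4)**2*177 = 16*177 = 2832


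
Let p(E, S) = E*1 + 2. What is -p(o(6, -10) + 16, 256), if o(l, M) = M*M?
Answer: -118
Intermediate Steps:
o(l, M) = M**2
p(E, S) = 2 + E (p(E, S) = E + 2 = 2 + E)
-p(o(6, -10) + 16, 256) = -(2 + ((-10)**2 + 16)) = -(2 + (100 + 16)) = -(2 + 116) = -1*118 = -118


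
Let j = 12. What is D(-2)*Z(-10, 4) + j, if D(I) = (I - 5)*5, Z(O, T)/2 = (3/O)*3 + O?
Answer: 775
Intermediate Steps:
Z(O, T) = 2*O + 18/O (Z(O, T) = 2*((3/O)*3 + O) = 2*(9/O + O) = 2*(O + 9/O) = 2*O + 18/O)
D(I) = -25 + 5*I (D(I) = (-5 + I)*5 = -25 + 5*I)
D(-2)*Z(-10, 4) + j = (-25 + 5*(-2))*(2*(-10) + 18/(-10)) + 12 = (-25 - 10)*(-20 + 18*(-1/10)) + 12 = -35*(-20 - 9/5) + 12 = -35*(-109/5) + 12 = 763 + 12 = 775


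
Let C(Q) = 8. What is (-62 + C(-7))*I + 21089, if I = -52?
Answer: 23897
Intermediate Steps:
(-62 + C(-7))*I + 21089 = (-62 + 8)*(-52) + 21089 = -54*(-52) + 21089 = 2808 + 21089 = 23897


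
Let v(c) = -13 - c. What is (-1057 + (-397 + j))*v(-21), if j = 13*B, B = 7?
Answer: -10904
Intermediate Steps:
j = 91 (j = 13*7 = 91)
(-1057 + (-397 + j))*v(-21) = (-1057 + (-397 + 91))*(-13 - 1*(-21)) = (-1057 - 306)*(-13 + 21) = -1363*8 = -10904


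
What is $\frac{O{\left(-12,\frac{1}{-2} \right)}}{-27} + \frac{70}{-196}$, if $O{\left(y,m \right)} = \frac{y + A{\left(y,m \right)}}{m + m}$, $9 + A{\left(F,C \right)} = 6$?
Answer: $- \frac{115}{126} \approx -0.9127$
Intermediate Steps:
$A{\left(F,C \right)} = -3$ ($A{\left(F,C \right)} = -9 + 6 = -3$)
$O{\left(y,m \right)} = \frac{-3 + y}{2 m}$ ($O{\left(y,m \right)} = \frac{y - 3}{m + m} = \frac{-3 + y}{2 m}$)
$\frac{O{\left(-12,\frac{1}{-2} \right)}}{-27} + \frac{70}{-196} = \frac{\frac{1}{2} \frac{1}{\frac{1}{-2}} \left(-3 - 12\right)}{-27} + \frac{70}{-196} = \frac{1}{2} \frac{1}{- \frac{1}{2}} \left(-15\right) \left(- \frac{1}{27}\right) + 70 \left(- \frac{1}{196}\right) = \frac{1}{2} \left(-2\right) \left(-15\right) \left(- \frac{1}{27}\right) - \frac{5}{14} = 15 \left(- \frac{1}{27}\right) - \frac{5}{14} = - \frac{5}{9} - \frac{5}{14} = - \frac{115}{126}$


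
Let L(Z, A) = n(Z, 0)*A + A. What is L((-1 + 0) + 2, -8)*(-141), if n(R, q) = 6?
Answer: 7896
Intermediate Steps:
L(Z, A) = 7*A (L(Z, A) = 6*A + A = 7*A)
L((-1 + 0) + 2, -8)*(-141) = (7*(-8))*(-141) = -56*(-141) = 7896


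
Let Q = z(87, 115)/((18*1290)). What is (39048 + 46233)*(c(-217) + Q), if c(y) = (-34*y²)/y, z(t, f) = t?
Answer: 1623345126823/2580 ≈ 6.2920e+8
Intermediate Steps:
Q = 29/7740 (Q = 87/((18*1290)) = 87/23220 = 87*(1/23220) = 29/7740 ≈ 0.0037468)
c(y) = -34*y
(39048 + 46233)*(c(-217) + Q) = (39048 + 46233)*(-34*(-217) + 29/7740) = 85281*(7378 + 29/7740) = 85281*(57105749/7740) = 1623345126823/2580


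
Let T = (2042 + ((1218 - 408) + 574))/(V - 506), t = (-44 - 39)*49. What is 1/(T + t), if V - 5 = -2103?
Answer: -434/1765649 ≈ -0.00024580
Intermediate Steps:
V = -2098 (V = 5 - 2103 = -2098)
t = -4067 (t = -83*49 = -4067)
T = -571/434 (T = (2042 + ((1218 - 408) + 574))/(-2098 - 506) = (2042 + (810 + 574))/(-2604) = (2042 + 1384)*(-1/2604) = 3426*(-1/2604) = -571/434 ≈ -1.3157)
1/(T + t) = 1/(-571/434 - 4067) = 1/(-1765649/434) = -434/1765649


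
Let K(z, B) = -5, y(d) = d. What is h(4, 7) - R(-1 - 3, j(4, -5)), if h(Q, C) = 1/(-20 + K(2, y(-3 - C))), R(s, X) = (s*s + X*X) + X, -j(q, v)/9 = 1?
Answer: -2201/25 ≈ -88.040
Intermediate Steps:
j(q, v) = -9 (j(q, v) = -9*1 = -9)
R(s, X) = X + X² + s² (R(s, X) = (s² + X²) + X = (X² + s²) + X = X + X² + s²)
h(Q, C) = -1/25 (h(Q, C) = 1/(-20 - 5) = 1/(-25) = -1/25)
h(4, 7) - R(-1 - 3, j(4, -5)) = -1/25 - (-9 + (-9)² + (-1 - 3)²) = -1/25 - (-9 + 81 + (-4)²) = -1/25 - (-9 + 81 + 16) = -1/25 - 1*88 = -1/25 - 88 = -2201/25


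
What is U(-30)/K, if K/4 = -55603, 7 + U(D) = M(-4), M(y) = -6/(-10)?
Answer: 8/278015 ≈ 2.8775e-5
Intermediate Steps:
M(y) = 3/5 (M(y) = -6*(-1/10) = 3/5)
U(D) = -32/5 (U(D) = -7 + 3/5 = -32/5)
K = -222412 (K = 4*(-55603) = -222412)
U(-30)/K = -32/5/(-222412) = -32/5*(-1/222412) = 8/278015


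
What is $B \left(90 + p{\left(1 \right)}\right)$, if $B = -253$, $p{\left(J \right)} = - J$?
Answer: $-22517$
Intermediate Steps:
$B \left(90 + p{\left(1 \right)}\right) = - 253 \left(90 - 1\right) = \left(-253\right) 89 = -22517$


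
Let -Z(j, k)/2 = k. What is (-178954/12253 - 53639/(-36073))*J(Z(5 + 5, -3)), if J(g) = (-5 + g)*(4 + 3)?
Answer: -40587182825/442002469 ≈ -91.826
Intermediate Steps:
Z(j, k) = -2*k
J(g) = -35 + 7*g (J(g) = (-5 + g)*7 = -35 + 7*g)
(-178954/12253 - 53639/(-36073))*J(Z(5 + 5, -3)) = (-178954/12253 - 53639/(-36073))*(-35 + 7*(-2*(-3))) = (-178954*1/12253 - 53639*(-1/36073))*(-35 + 7*6) = (-178954/12253 + 53639/36073)*(-35 + 42) = -5798168975/442002469*7 = -40587182825/442002469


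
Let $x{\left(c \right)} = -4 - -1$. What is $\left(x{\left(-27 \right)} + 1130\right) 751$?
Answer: $846377$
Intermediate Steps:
$x{\left(c \right)} = -3$ ($x{\left(c \right)} = -4 + 1 = -3$)
$\left(x{\left(-27 \right)} + 1130\right) 751 = \left(-3 + 1130\right) 751 = 1127 \cdot 751 = 846377$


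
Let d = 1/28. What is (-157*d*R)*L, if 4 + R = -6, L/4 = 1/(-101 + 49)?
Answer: -785/182 ≈ -4.3132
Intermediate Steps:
d = 1/28 ≈ 0.035714
L = -1/13 (L = 4/(-101 + 49) = 4/(-52) = 4*(-1/52) = -1/13 ≈ -0.076923)
R = -10 (R = -4 - 6 = -10)
(-157*d*R)*L = -157*(-10)/28*(-1/13) = -157*(-5/14)*(-1/13) = (785/14)*(-1/13) = -785/182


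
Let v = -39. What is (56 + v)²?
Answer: 289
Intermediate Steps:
(56 + v)² = (56 - 39)² = 17² = 289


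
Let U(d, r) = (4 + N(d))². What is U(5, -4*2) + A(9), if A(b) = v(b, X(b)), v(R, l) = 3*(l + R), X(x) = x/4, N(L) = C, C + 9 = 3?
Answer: 151/4 ≈ 37.750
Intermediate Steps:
C = -6 (C = -9 + 3 = -6)
N(L) = -6
U(d, r) = 4 (U(d, r) = (4 - 6)² = (-2)² = 4)
X(x) = x/4 (X(x) = x*(¼) = x/4)
v(R, l) = 3*R + 3*l (v(R, l) = 3*(R + l) = 3*R + 3*l)
A(b) = 15*b/4 (A(b) = 3*b + 3*(b/4) = 3*b + 3*b/4 = 15*b/4)
U(5, -4*2) + A(9) = 4 + (15/4)*9 = 4 + 135/4 = 151/4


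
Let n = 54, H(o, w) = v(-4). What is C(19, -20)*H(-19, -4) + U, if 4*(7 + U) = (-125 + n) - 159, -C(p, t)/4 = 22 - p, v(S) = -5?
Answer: -9/2 ≈ -4.5000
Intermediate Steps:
C(p, t) = -88 + 4*p (C(p, t) = -4*(22 - p) = -88 + 4*p)
H(o, w) = -5
U = -129/2 (U = -7 + ((-125 + 54) - 159)/4 = -7 + (-71 - 159)/4 = -7 + (¼)*(-230) = -7 - 115/2 = -129/2 ≈ -64.500)
C(19, -20)*H(-19, -4) + U = (-88 + 4*19)*(-5) - 129/2 = (-88 + 76)*(-5) - 129/2 = -12*(-5) - 129/2 = 60 - 129/2 = -9/2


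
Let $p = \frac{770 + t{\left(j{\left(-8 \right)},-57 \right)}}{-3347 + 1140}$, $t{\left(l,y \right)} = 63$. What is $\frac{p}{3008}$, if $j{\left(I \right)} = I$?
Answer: $- \frac{833}{6638656} \approx -0.00012548$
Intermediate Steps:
$p = - \frac{833}{2207}$ ($p = \frac{770 + 63}{-3347 + 1140} = \frac{833}{-2207} = 833 \left(- \frac{1}{2207}\right) = - \frac{833}{2207} \approx -0.37744$)
$\frac{p}{3008} = - \frac{833}{2207 \cdot 3008} = \left(- \frac{833}{2207}\right) \frac{1}{3008} = - \frac{833}{6638656}$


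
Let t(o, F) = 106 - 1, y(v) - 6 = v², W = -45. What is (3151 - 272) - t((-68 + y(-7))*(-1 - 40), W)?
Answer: 2774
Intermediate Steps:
y(v) = 6 + v²
t(o, F) = 105
(3151 - 272) - t((-68 + y(-7))*(-1 - 40), W) = (3151 - 272) - 1*105 = 2879 - 105 = 2774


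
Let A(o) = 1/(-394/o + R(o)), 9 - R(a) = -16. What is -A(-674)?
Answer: -337/8622 ≈ -0.039086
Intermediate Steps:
R(a) = 25 (R(a) = 9 - 1*(-16) = 9 + 16 = 25)
A(o) = 1/(25 - 394/o) (A(o) = 1/(-394/o + 25) = 1/(25 - 394/o))
-A(-674) = -(-674)/(-394 + 25*(-674)) = -(-674)/(-394 - 16850) = -(-674)/(-17244) = -(-674)*(-1)/17244 = -1*337/8622 = -337/8622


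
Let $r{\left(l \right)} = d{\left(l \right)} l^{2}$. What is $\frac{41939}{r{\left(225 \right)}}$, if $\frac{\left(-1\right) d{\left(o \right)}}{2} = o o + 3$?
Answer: $- \frac{41939}{5126085000} \approx -8.1815 \cdot 10^{-6}$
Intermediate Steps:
$d{\left(o \right)} = -6 - 2 o^{2}$ ($d{\left(o \right)} = - 2 \left(o o + 3\right) = - 2 \left(o^{2} + 3\right) = - 2 \left(3 + o^{2}\right) = -6 - 2 o^{2}$)
$r{\left(l \right)} = l^{2} \left(-6 - 2 l^{2}\right)$ ($r{\left(l \right)} = \left(-6 - 2 l^{2}\right) l^{2} = l^{2} \left(-6 - 2 l^{2}\right)$)
$\frac{41939}{r{\left(225 \right)}} = \frac{41939}{2 \cdot 225^{2} \left(-3 - 225^{2}\right)} = \frac{41939}{2 \cdot 50625 \left(-3 - 50625\right)} = \frac{41939}{2 \cdot 50625 \left(-50628\right)} = \frac{41939}{-5126085000} = 41939 \left(- \frac{1}{5126085000}\right) = - \frac{41939}{5126085000}$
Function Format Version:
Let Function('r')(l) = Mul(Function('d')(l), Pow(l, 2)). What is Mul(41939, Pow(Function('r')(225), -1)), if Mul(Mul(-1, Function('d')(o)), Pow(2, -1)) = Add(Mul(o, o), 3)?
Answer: Rational(-41939, 5126085000) ≈ -8.1815e-6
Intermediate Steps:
Function('d')(o) = Add(-6, Mul(-2, Pow(o, 2))) (Function('d')(o) = Mul(-2, Add(Mul(o, o), 3)) = Mul(-2, Add(Pow(o, 2), 3)) = Mul(-2, Add(3, Pow(o, 2))) = Add(-6, Mul(-2, Pow(o, 2))))
Function('r')(l) = Mul(Pow(l, 2), Add(-6, Mul(-2, Pow(l, 2)))) (Function('r')(l) = Mul(Add(-6, Mul(-2, Pow(l, 2))), Pow(l, 2)) = Mul(Pow(l, 2), Add(-6, Mul(-2, Pow(l, 2)))))
Mul(41939, Pow(Function('r')(225), -1)) = Mul(41939, Pow(Mul(2, Pow(225, 2), Add(-3, Mul(-1, Pow(225, 2)))), -1)) = Mul(41939, Pow(Mul(2, 50625, Add(-3, Mul(-1, 50625))), -1)) = Mul(41939, Pow(Mul(2, 50625, Add(-3, -50625)), -1)) = Mul(41939, Pow(Mul(2, 50625, -50628), -1)) = Mul(41939, Pow(-5126085000, -1)) = Mul(41939, Rational(-1, 5126085000)) = Rational(-41939, 5126085000)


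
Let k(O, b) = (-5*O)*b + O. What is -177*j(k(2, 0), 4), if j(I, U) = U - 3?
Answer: -177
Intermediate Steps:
k(O, b) = O - 5*O*b (k(O, b) = -5*O*b + O = O - 5*O*b)
j(I, U) = -3 + U
-177*j(k(2, 0), 4) = -177*(-3 + 4) = -177*1 = -177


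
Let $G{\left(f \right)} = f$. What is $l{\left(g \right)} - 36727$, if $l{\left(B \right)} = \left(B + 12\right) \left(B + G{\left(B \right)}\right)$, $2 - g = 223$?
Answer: $55651$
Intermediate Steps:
$g = -221$ ($g = 2 - 223 = -221$)
$l{\left(B \right)} = 2 B \left(12 + B\right)$ ($l{\left(B \right)} = \left(B + 12\right) \left(B + B\right) = \left(12 + B\right) 2 B = 2 B \left(12 + B\right)$)
$l{\left(g \right)} - 36727 = 2 \left(-221\right) \left(12 - 221\right) - 36727 = 2 \left(-221\right) \left(-209\right) - 36727 = 92378 - 36727 = 55651$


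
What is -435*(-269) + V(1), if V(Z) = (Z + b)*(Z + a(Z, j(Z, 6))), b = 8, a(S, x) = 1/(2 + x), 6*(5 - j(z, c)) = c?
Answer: 234051/2 ≈ 1.1703e+5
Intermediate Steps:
j(z, c) = 5 - c/6
V(Z) = (8 + Z)*(1/6 + Z) (V(Z) = (Z + 8)*(Z + 1/(2 + (5 - 1/6*6))) = (8 + Z)*(Z + 1/(2 + (5 - 1))) = (8 + Z)*(Z + 1/(2 + 4)) = (8 + Z)*(Z + 1/6) = (8 + Z)*(1/6 + Z))
-435*(-269) + V(1) = -435*(-269) + (4/3 + 1**2 + (49/6)*1) = 117015 + (4/3 + 1 + 49/6) = 117015 + 21/2 = 234051/2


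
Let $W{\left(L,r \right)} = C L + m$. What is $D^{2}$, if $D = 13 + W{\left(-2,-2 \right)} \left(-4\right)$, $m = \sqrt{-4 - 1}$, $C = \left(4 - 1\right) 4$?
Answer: $11801 - 872 i \sqrt{5} \approx 11801.0 - 1949.9 i$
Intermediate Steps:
$C = 12$ ($C = 3 \cdot 4 = 12$)
$m = i \sqrt{5}$ ($m = \sqrt{-5} = i \sqrt{5} \approx 2.2361 i$)
$W{\left(L,r \right)} = 12 L + i \sqrt{5}$
$D = 109 - 4 i \sqrt{5}$ ($D = 13 + \left(12 \left(-2\right) + i \sqrt{5}\right) \left(-4\right) = 13 + \left(-24 + i \sqrt{5}\right) \left(-4\right) = 13 + \left(96 - 4 i \sqrt{5}\right) = 109 - 4 i \sqrt{5} \approx 109.0 - 8.9443 i$)
$D^{2} = \left(109 - 4 i \sqrt{5}\right)^{2}$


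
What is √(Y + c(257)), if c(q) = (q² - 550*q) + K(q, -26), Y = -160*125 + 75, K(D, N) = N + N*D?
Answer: 3*I*√11326 ≈ 319.27*I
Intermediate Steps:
K(D, N) = N + D*N
Y = -19925 (Y = -20000 + 75 = -19925)
c(q) = -26 + q² - 576*q (c(q) = (q² - 550*q) - 26*(1 + q) = (q² - 550*q) + (-26 - 26*q) = -26 + q² - 576*q)
√(Y + c(257)) = √(-19925 + (-26 + 257² - 576*257)) = √(-19925 + (-26 + 66049 - 148032)) = √(-19925 - 82009) = √(-101934) = 3*I*√11326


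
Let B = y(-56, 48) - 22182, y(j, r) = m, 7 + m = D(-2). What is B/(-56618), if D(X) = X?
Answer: 22191/56618 ≈ 0.39194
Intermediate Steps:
m = -9 (m = -7 - 2 = -9)
y(j, r) = -9
B = -22191 (B = -9 - 22182 = -22191)
B/(-56618) = -22191/(-56618) = -22191*(-1/56618) = 22191/56618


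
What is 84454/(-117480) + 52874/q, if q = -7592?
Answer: -107075192/13936065 ≈ -7.6833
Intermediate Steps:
84454/(-117480) + 52874/q = 84454/(-117480) + 52874/(-7592) = 84454*(-1/117480) + 52874*(-1/7592) = -42227/58740 - 26437/3796 = -107075192/13936065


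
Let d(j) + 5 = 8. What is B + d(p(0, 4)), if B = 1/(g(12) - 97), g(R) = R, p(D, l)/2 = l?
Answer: 254/85 ≈ 2.9882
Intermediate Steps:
p(D, l) = 2*l
B = -1/85 (B = 1/(12 - 97) = 1/(-85) = -1/85 ≈ -0.011765)
d(j) = 3 (d(j) = -5 + 8 = 3)
B + d(p(0, 4)) = -1/85 + 3 = 254/85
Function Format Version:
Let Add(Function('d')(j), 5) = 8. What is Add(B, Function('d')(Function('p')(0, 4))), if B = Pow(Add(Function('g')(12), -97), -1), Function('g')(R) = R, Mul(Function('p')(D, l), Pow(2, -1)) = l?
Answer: Rational(254, 85) ≈ 2.9882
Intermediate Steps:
Function('p')(D, l) = Mul(2, l)
B = Rational(-1, 85) (B = Pow(Add(12, -97), -1) = Pow(-85, -1) = Rational(-1, 85) ≈ -0.011765)
Function('d')(j) = 3 (Function('d')(j) = Add(-5, 8) = 3)
Add(B, Function('d')(Function('p')(0, 4))) = Add(Rational(-1, 85), 3) = Rational(254, 85)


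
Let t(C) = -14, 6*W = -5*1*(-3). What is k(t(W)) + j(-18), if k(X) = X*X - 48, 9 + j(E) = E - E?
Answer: 139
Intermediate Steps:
W = 5/2 (W = (-5*1*(-3))/6 = (-5*(-3))/6 = (⅙)*15 = 5/2 ≈ 2.5000)
j(E) = -9 (j(E) = -9 + (E - E) = -9 + 0 = -9)
k(X) = -48 + X² (k(X) = X² - 48 = -48 + X²)
k(t(W)) + j(-18) = (-48 + (-14)²) - 9 = (-48 + 196) - 9 = 148 - 9 = 139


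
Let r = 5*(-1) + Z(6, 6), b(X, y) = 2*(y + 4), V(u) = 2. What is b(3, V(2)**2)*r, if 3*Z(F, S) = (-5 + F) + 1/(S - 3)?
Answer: -656/9 ≈ -72.889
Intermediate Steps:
Z(F, S) = -5/3 + F/3 + 1/(3*(-3 + S)) (Z(F, S) = ((-5 + F) + 1/(S - 3))/3 = ((-5 + F) + 1/(-3 + S))/3 = (-5 + F + 1/(-3 + S))/3 = -5/3 + F/3 + 1/(3*(-3 + S)))
b(X, y) = 8 + 2*y (b(X, y) = 2*(4 + y) = 8 + 2*y)
r = -41/9 (r = 5*(-1) + (16 - 5*6 - 3*6 + 6*6)/(3*(-3 + 6)) = -5 + (1/3)*(16 - 30 - 18 + 36)/3 = -5 + (1/3)*(1/3)*4 = -5 + 4/9 = -41/9 ≈ -4.5556)
b(3, V(2)**2)*r = (8 + 2*2**2)*(-41/9) = (8 + 2*4)*(-41/9) = (8 + 8)*(-41/9) = 16*(-41/9) = -656/9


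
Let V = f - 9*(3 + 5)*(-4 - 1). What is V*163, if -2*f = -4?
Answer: 59006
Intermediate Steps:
f = 2 (f = -½*(-4) = 2)
V = 362 (V = 2 - 9*(3 + 5)*(-4 - 1) = 2 - 72*(-5) = 2 - 9*(-40) = 2 + 360 = 362)
V*163 = 362*163 = 59006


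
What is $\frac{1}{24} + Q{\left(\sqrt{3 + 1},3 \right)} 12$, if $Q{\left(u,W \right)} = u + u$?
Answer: $\frac{1153}{24} \approx 48.042$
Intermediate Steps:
$Q{\left(u,W \right)} = 2 u$
$\frac{1}{24} + Q{\left(\sqrt{3 + 1},3 \right)} 12 = \frac{1}{24} + 2 \sqrt{3 + 1} \cdot 12 = \frac{1}{24} + 2 \sqrt{4} \cdot 12 = \frac{1}{24} + 2 \cdot 2 \cdot 12 = \frac{1}{24} + 4 \cdot 12 = \frac{1}{24} + 48 = \frac{1153}{24}$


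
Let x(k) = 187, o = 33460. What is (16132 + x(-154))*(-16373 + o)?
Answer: 278842753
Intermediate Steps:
(16132 + x(-154))*(-16373 + o) = (16132 + 187)*(-16373 + 33460) = 16319*17087 = 278842753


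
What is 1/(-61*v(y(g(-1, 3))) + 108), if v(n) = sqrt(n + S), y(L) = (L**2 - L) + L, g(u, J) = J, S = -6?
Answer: 36/167 + 61*sqrt(3)/501 ≈ 0.42646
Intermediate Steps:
y(L) = L**2
v(n) = sqrt(-6 + n) (v(n) = sqrt(n - 6) = sqrt(-6 + n))
1/(-61*v(y(g(-1, 3))) + 108) = 1/(-61*sqrt(-6 + 3**2) + 108) = 1/(-61*sqrt(-6 + 9) + 108) = 1/(-61*sqrt(3) + 108) = 1/(108 - 61*sqrt(3))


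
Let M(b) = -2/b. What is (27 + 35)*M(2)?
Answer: -62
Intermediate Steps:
(27 + 35)*M(2) = (27 + 35)*(-2/2) = 62*(-2*½) = 62*(-1) = -62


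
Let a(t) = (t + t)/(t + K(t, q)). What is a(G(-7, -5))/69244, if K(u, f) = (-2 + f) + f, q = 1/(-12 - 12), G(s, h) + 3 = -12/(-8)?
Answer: 9/744373 ≈ 1.2091e-5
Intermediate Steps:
G(s, h) = -3/2 (G(s, h) = -3 - 12/(-8) = -3 - 12*(-1/8) = -3 + 3/2 = -3/2)
q = -1/24 (q = 1/(-24) = -1/24 ≈ -0.041667)
K(u, f) = -2 + 2*f
a(t) = 2*t/(-25/12 + t) (a(t) = (t + t)/(t + (-2 + 2*(-1/24))) = (2*t)/(t + (-2 - 1/12)) = (2*t)/(t - 25/12) = (2*t)/(-25/12 + t) = 2*t/(-25/12 + t))
a(G(-7, -5))/69244 = (24*(-3/2)/(-25 + 12*(-3/2)))/69244 = (24*(-3/2)/(-25 - 18))*(1/69244) = (24*(-3/2)/(-43))*(1/69244) = (24*(-3/2)*(-1/43))*(1/69244) = (36/43)*(1/69244) = 9/744373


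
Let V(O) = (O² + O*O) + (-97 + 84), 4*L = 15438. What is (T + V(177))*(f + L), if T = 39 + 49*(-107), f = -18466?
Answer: -1678023933/2 ≈ -8.3901e+8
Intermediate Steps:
T = -5204 (T = 39 - 5243 = -5204)
L = 7719/2 (L = (¼)*15438 = 7719/2 ≈ 3859.5)
V(O) = -13 + 2*O² (V(O) = (O² + O²) - 13 = 2*O² - 13 = -13 + 2*O²)
(T + V(177))*(f + L) = (-5204 + (-13 + 2*177²))*(-18466 + 7719/2) = (-5204 + (-13 + 2*31329))*(-29213/2) = (-5204 + (-13 + 62658))*(-29213/2) = (-5204 + 62645)*(-29213/2) = 57441*(-29213/2) = -1678023933/2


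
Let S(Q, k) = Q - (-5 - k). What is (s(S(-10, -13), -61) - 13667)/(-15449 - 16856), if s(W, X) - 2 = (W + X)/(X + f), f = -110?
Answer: 2336636/5524155 ≈ 0.42299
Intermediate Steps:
S(Q, k) = 5 + Q + k (S(Q, k) = Q + (5 + k) = 5 + Q + k)
s(W, X) = 2 + (W + X)/(-110 + X) (s(W, X) = 2 + (W + X)/(X - 110) = 2 + (W + X)/(-110 + X))
(s(S(-10, -13), -61) - 13667)/(-15449 - 16856) = ((-220 + (5 - 10 - 13) + 3*(-61))/(-110 - 61) - 13667)/(-15449 - 16856) = ((-220 - 18 - 183)/(-171) - 13667)/(-32305) = (-1/171*(-421) - 13667)*(-1/32305) = (421/171 - 13667)*(-1/32305) = -2336636/171*(-1/32305) = 2336636/5524155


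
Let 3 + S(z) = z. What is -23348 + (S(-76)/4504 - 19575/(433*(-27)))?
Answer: -45530785543/1950232 ≈ -23346.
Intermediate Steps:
S(z) = -3 + z
-23348 + (S(-76)/4504 - 19575/(433*(-27))) = -23348 + ((-3 - 76)/4504 - 19575/(433*(-27))) = -23348 + (-79*1/4504 - 19575/(-11691)) = -23348 + (-79/4504 - 19575*(-1/11691)) = -23348 + (-79/4504 + 725/433) = -23348 + 3231193/1950232 = -45530785543/1950232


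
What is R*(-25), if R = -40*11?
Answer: 11000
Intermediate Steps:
R = -440
R*(-25) = -440*(-25) = 11000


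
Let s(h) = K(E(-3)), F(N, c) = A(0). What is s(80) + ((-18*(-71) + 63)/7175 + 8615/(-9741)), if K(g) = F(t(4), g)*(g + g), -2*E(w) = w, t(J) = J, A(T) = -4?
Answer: -887450044/69891675 ≈ -12.698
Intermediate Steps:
F(N, c) = -4
E(w) = -w/2
K(g) = -8*g (K(g) = -4*(g + g) = -8*g)
s(h) = -12 (s(h) = -(-4)*(-3) = -8*3/2 = -12)
s(80) + ((-18*(-71) + 63)/7175 + 8615/(-9741)) = -12 + ((-18*(-71) + 63)/7175 + 8615/(-9741)) = -12 + ((1278 + 63)*(1/7175) + 8615*(-1/9741)) = -12 + (1341*(1/7175) - 8615/9741) = -12 + (1341/7175 - 8615/9741) = -12 - 48749944/69891675 = -887450044/69891675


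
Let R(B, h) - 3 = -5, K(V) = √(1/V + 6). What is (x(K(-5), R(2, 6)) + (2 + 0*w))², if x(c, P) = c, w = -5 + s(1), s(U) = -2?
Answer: (10 + √145)²/25 ≈ 19.433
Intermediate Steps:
K(V) = √(6 + 1/V)
R(B, h) = -2 (R(B, h) = 3 - 5 = -2)
w = -7 (w = -5 - 2 = -7)
(x(K(-5), R(2, 6)) + (2 + 0*w))² = (√(6 + 1/(-5)) + (2 + 0*(-7)))² = (√(6 - ⅕) + (2 + 0))² = (√(29/5) + 2)² = (√145/5 + 2)² = (2 + √145/5)²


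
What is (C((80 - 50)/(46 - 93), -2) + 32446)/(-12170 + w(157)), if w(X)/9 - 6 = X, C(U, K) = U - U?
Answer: -32446/10703 ≈ -3.0315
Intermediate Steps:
C(U, K) = 0
w(X) = 54 + 9*X
(C((80 - 50)/(46 - 93), -2) + 32446)/(-12170 + w(157)) = (0 + 32446)/(-12170 + (54 + 9*157)) = 32446/(-12170 + (54 + 1413)) = 32446/(-12170 + 1467) = 32446/(-10703) = 32446*(-1/10703) = -32446/10703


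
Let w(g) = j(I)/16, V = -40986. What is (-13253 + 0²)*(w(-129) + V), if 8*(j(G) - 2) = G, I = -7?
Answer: 69527875347/128 ≈ 5.4319e+8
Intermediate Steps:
j(G) = 2 + G/8
w(g) = 9/128 (w(g) = (2 + (⅛)*(-7))/16 = (2 - 7/8)*(1/16) = (9/8)*(1/16) = 9/128)
(-13253 + 0²)*(w(-129) + V) = (-13253 + 0²)*(9/128 - 40986) = (-13253 + 0)*(-5246199/128) = -13253*(-5246199/128) = 69527875347/128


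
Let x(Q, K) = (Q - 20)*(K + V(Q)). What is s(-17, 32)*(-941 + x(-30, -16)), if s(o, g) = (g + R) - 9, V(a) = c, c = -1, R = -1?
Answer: -2002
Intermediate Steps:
V(a) = -1
x(Q, K) = (-1 + K)*(-20 + Q) (x(Q, K) = (Q - 20)*(K - 1) = (-20 + Q)*(-1 + K) = (-1 + K)*(-20 + Q))
s(o, g) = -10 + g (s(o, g) = (g - 1) - 9 = (-1 + g) - 9 = -10 + g)
s(-17, 32)*(-941 + x(-30, -16)) = (-10 + 32)*(-941 + (20 - 1*(-30) - 20*(-16) - 16*(-30))) = 22*(-941 + (20 + 30 + 320 + 480)) = 22*(-941 + 850) = 22*(-91) = -2002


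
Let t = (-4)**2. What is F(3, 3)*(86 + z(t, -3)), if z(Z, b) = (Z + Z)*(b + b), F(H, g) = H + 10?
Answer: -1378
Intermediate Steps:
F(H, g) = 10 + H
t = 16
z(Z, b) = 4*Z*b (z(Z, b) = (2*Z)*(2*b) = 4*Z*b)
F(3, 3)*(86 + z(t, -3)) = (10 + 3)*(86 + 4*16*(-3)) = 13*(86 - 192) = 13*(-106) = -1378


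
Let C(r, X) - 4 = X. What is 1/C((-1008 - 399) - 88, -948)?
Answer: -1/944 ≈ -0.0010593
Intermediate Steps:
C(r, X) = 4 + X
1/C((-1008 - 399) - 88, -948) = 1/(4 - 948) = 1/(-944) = -1/944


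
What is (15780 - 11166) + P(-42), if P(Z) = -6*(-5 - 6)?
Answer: 4680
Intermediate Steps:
P(Z) = 66 (P(Z) = -6*(-11) = 66)
(15780 - 11166) + P(-42) = (15780 - 11166) + 66 = 4614 + 66 = 4680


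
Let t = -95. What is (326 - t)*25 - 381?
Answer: 10144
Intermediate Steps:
(326 - t)*25 - 381 = (326 - 1*(-95))*25 - 381 = (326 + 95)*25 - 381 = 421*25 - 381 = 10525 - 381 = 10144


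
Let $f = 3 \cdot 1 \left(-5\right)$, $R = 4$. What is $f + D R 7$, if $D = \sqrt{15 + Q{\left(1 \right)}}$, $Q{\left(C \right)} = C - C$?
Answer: $-15 + 28 \sqrt{15} \approx 93.443$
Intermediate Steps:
$Q{\left(C \right)} = 0$
$f = -15$ ($f = 3 \left(-5\right) = -15$)
$D = \sqrt{15}$ ($D = \sqrt{15 + 0} = \sqrt{15} \approx 3.873$)
$f + D R 7 = -15 + \sqrt{15} \cdot 4 \cdot 7 = -15 + \sqrt{15} \cdot 28 = -15 + 28 \sqrt{15}$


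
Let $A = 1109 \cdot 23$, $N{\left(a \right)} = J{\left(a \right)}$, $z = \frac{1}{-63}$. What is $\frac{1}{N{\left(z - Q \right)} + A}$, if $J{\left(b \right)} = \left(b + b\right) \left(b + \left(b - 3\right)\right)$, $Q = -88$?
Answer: $\frac{3969}{222041425} \approx 1.7875 \cdot 10^{-5}$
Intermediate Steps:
$z = - \frac{1}{63} \approx -0.015873$
$J{\left(b \right)} = 2 b \left(-3 + 2 b\right)$ ($J{\left(b \right)} = 2 b \left(b + \left(-3 + b\right)\right) = 2 b \left(-3 + 2 b\right)$)
$N{\left(a \right)} = 2 a \left(-3 + 2 a\right)$
$A = 25507$
$\frac{1}{N{\left(z - Q \right)} + A} = \frac{1}{2 \left(- \frac{1}{63} - -88\right) \left(-3 + 2 \left(- \frac{1}{63} - -88\right)\right) + 25507} = \frac{1}{2 \left(- \frac{1}{63} + 88\right) \left(-3 + 2 \left(- \frac{1}{63} + 88\right)\right) + 25507} = \frac{1}{2 \cdot \frac{5543}{63} \left(-3 + 2 \cdot \frac{5543}{63}\right) + 25507} = \frac{1}{2 \cdot \frac{5543}{63} \left(-3 + \frac{11086}{63}\right) + 25507} = \frac{1}{2 \cdot \frac{5543}{63} \cdot \frac{10897}{63} + 25507} = \frac{1}{\frac{120804142}{3969} + 25507} = \frac{1}{\frac{222041425}{3969}} = \frac{3969}{222041425}$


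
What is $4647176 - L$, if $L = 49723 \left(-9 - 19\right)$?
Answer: $6039420$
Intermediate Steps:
$L = -1392244$ ($L = 49723 \left(-9 - 19\right) = 49723 \left(-28\right) = -1392244$)
$4647176 - L = 4647176 - -1392244 = 4647176 + 1392244 = 6039420$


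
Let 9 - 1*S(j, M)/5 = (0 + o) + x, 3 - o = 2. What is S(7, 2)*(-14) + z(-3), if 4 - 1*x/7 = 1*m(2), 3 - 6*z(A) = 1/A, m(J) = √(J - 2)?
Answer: 12605/9 ≈ 1400.6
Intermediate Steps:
o = 1 (o = 3 - 1*2 = 3 - 2 = 1)
m(J) = √(-2 + J)
z(A) = ½ - 1/(6*A)
x = 28 (x = 28 - 7*√(-2 + 2) = 28 - 7*√0 = 28 - 7*0 = 28 + 0 = 28)
S(j, M) = -100 (S(j, M) = 45 - 5*((0 + 1) + 28) = 45 - 5*(1 + 28) = 45 - 5*29 = 45 - 145 = -100)
S(7, 2)*(-14) + z(-3) = -100*(-14) + (⅙)*(-1 + 3*(-3))/(-3) = 1400 + (⅙)*(-⅓)*(-1 - 9) = 1400 + (⅙)*(-⅓)*(-10) = 1400 + 5/9 = 12605/9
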